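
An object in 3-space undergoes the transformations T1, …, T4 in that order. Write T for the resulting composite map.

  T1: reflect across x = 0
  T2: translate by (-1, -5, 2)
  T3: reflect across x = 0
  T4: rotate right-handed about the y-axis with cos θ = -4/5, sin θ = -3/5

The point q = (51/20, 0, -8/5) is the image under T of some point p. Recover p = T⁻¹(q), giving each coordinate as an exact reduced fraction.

p = (-4, 5, -9/4)

T1 = [-1 0 0 0; 0 1 0 0; 0 0 1 0; 0 0 0 1]
T2·T1 = [-1 0 0 -1; 0 1 0 -5; 0 0 1 2; 0 0 0 1]
T3·…·T1 = [1 0 0 1; 0 1 0 -5; 0 0 1 2; 0 0 0 1]
T4·…·T1 = [-4/5 0 -3/5 -2; 0 1 0 -5; 3/5 0 -4/5 -1; 0 0 0 1]
det M = 1; M⁻¹ = [-4/5 0 3/5 -1; 0 1 0 5; -3/5 0 -4/5 -2; 0 0 0 1]
M⁻¹ · (51/20, 0, -8/5)ᵀ = (-4, 5, -9/4)ᵀ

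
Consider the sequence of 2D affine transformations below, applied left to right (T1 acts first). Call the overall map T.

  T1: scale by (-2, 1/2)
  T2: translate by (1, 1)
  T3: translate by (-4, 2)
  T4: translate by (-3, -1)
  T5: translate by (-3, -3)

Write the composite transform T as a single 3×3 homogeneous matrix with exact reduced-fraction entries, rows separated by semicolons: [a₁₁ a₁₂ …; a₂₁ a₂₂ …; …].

T1 = [-2 0 0; 0 1/2 0; 0 0 1]
T2·T1 = [-2 0 1; 0 1/2 1; 0 0 1]
T3·…·T1 = [-2 0 -3; 0 1/2 3; 0 0 1]
T4·…·T1 = [-2 0 -6; 0 1/2 2; 0 0 1]
T5·…·T1 = [-2 0 -9; 0 1/2 -1; 0 0 1]

T = [-2 0 -9; 0 1/2 -1; 0 0 1]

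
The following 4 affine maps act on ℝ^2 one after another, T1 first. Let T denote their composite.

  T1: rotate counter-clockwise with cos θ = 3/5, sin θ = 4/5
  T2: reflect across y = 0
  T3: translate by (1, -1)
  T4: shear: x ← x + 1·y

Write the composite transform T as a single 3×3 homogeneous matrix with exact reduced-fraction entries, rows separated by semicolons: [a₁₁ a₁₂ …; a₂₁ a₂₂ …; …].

T = [-1/5 -7/5 0; -4/5 -3/5 -1; 0 0 1]

T1 = [3/5 -4/5 0; 4/5 3/5 0; 0 0 1]
T2·T1 = [3/5 -4/5 0; -4/5 -3/5 0; 0 0 1]
T3·…·T1 = [3/5 -4/5 1; -4/5 -3/5 -1; 0 0 1]
T4·…·T1 = [-1/5 -7/5 0; -4/5 -3/5 -1; 0 0 1]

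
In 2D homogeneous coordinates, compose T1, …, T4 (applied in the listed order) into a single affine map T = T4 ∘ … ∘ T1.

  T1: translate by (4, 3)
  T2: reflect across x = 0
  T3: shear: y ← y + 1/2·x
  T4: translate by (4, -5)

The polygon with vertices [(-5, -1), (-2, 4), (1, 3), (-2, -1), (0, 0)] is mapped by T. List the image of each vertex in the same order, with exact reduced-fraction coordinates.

T1 translate by (4, 3): (-5, -1) → (-1, 2); (-2, 4) → (2, 7); (1, 3) → (5, 6); (-2, -1) → (2, 2); (0, 0) → (4, 3)
T2 reflect across x = 0: (-1, 2) → (1, 2); (2, 7) → (-2, 7); (5, 6) → (-5, 6); (2, 2) → (-2, 2); (4, 3) → (-4, 3)
T3 shear: y ← y + 1/2·x: (1, 2) → (1, 5/2); (-2, 7) → (-2, 6); (-5, 6) → (-5, 7/2); (-2, 2) → (-2, 1); (-4, 3) → (-4, 1)
T4 translate by (4, -5): (1, 5/2) → (5, -5/2); (-2, 6) → (2, 1); (-5, 7/2) → (-1, -3/2); (-2, 1) → (2, -4); (-4, 1) → (0, -4)

image vertices: (5, -5/2), (2, 1), (-1, -3/2), (2, -4), (0, -4)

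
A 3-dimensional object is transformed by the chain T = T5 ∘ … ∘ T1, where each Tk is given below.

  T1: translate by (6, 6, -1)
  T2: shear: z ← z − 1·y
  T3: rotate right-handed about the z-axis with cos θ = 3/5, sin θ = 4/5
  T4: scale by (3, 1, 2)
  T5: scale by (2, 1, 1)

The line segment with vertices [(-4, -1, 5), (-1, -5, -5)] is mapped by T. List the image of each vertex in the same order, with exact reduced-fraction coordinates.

T1 translate by (6, 6, -1): (-4, -1, 5) → (2, 5, 4); (-1, -5, -5) → (5, 1, -6)
T2 shear: z ← z − 1·y: (2, 5, 4) → (2, 5, -1); (5, 1, -6) → (5, 1, -7)
T3 rotate right-handed about the z-axis with cos θ = 3/5, sin θ = 4/5: (2, 5, -1) → (-14/5, 23/5, -1); (5, 1, -7) → (11/5, 23/5, -7)
T4 scale by (3, 1, 2): (-14/5, 23/5, -1) → (-42/5, 23/5, -2); (11/5, 23/5, -7) → (33/5, 23/5, -14)
T5 scale by (2, 1, 1): (-42/5, 23/5, -2) → (-84/5, 23/5, -2); (33/5, 23/5, -14) → (66/5, 23/5, -14)

image vertices: (-84/5, 23/5, -2), (66/5, 23/5, -14)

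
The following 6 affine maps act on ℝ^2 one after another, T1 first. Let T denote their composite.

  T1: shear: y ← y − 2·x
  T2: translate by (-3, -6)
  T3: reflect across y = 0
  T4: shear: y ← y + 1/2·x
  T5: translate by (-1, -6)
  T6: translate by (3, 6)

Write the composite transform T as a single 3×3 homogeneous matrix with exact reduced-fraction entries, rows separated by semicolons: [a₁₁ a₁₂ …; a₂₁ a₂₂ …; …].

T1 = [1 0 0; -2 1 0; 0 0 1]
T2·T1 = [1 0 -3; -2 1 -6; 0 0 1]
T3·…·T1 = [1 0 -3; 2 -1 6; 0 0 1]
T4·…·T1 = [1 0 -3; 5/2 -1 9/2; 0 0 1]
T5·…·T1 = [1 0 -4; 5/2 -1 -3/2; 0 0 1]
T6·…·T1 = [1 0 -1; 5/2 -1 9/2; 0 0 1]

T = [1 0 -1; 5/2 -1 9/2; 0 0 1]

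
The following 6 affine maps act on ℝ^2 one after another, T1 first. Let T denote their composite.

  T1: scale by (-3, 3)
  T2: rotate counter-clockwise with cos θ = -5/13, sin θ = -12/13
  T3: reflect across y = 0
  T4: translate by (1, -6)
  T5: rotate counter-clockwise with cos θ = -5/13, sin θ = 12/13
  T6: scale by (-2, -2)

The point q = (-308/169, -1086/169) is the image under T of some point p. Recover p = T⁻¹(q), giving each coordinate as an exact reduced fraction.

p = (-1, 1)

T1 = [-3 0 0; 0 3 0; 0 0 1]
T2·T1 = [15/13 36/13 0; 36/13 -15/13 0; 0 0 1]
T3·…·T1 = [15/13 36/13 0; -36/13 15/13 0; 0 0 1]
T4·…·T1 = [15/13 36/13 1; -36/13 15/13 -6; 0 0 1]
T5·…·T1 = [357/169 -360/169 67/13; 360/169 357/169 42/13; 0 0 1]
T6·…·T1 = [-714/169 720/169 -134/13; -720/169 -714/169 -84/13; 0 0 1]
det M = 36; M⁻¹ = [-119/1014 -20/169 -77/39; 20/169 -119/1014 6/13; 0 0 1]
M⁻¹ · (-308/169, -1086/169)ᵀ = (-1, 1)ᵀ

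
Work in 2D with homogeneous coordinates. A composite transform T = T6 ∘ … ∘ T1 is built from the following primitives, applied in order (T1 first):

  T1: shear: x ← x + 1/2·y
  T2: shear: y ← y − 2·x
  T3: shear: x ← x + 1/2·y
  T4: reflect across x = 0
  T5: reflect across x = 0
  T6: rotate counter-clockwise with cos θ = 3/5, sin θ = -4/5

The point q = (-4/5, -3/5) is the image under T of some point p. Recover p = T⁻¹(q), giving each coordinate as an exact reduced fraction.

p = (1/2, 0)

T1 = [1 1/2 0; 0 1 0; 0 0 1]
T2·T1 = [1 1/2 0; -2 0 0; 0 0 1]
T3·…·T1 = [0 1/2 0; -2 0 0; 0 0 1]
T4·…·T1 = [0 -1/2 0; -2 0 0; 0 0 1]
T5·…·T1 = [0 1/2 0; -2 0 0; 0 0 1]
T6·…·T1 = [-8/5 3/10 0; -6/5 -2/5 0; 0 0 1]
det M = 1; M⁻¹ = [-2/5 -3/10 0; 6/5 -8/5 0; 0 0 1]
M⁻¹ · (-4/5, -3/5)ᵀ = (1/2, 0)ᵀ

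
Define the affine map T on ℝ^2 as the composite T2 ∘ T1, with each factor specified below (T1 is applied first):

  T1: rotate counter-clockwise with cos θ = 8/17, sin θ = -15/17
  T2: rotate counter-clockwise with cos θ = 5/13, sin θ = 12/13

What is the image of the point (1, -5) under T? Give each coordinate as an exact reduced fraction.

T1 rotate counter-clockwise with cos θ = 8/17, sin θ = -15/17: (1, -5) → (-67/17, -55/17)
T2 rotate counter-clockwise with cos θ = 5/13, sin θ = 12/13: (-67/17, -55/17) → (25/17, -83/17)

T(p) = (25/17, -83/17)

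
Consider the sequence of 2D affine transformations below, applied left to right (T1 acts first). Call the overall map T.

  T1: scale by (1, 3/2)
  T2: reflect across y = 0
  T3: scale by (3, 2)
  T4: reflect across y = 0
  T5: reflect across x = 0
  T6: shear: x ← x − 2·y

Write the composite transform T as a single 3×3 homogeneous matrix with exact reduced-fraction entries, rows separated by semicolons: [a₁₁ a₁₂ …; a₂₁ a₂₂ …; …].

T = [-3 -6 0; 0 3 0; 0 0 1]

T1 = [1 0 0; 0 3/2 0; 0 0 1]
T2·T1 = [1 0 0; 0 -3/2 0; 0 0 1]
T3·…·T1 = [3 0 0; 0 -3 0; 0 0 1]
T4·…·T1 = [3 0 0; 0 3 0; 0 0 1]
T5·…·T1 = [-3 0 0; 0 3 0; 0 0 1]
T6·…·T1 = [-3 -6 0; 0 3 0; 0 0 1]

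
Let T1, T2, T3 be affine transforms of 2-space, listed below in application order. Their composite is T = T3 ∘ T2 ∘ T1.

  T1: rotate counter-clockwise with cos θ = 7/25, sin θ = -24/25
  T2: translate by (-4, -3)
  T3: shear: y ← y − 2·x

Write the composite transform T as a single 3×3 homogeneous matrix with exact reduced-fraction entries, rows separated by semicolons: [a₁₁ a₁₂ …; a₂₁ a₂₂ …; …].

T1 = [7/25 24/25 0; -24/25 7/25 0; 0 0 1]
T2·T1 = [7/25 24/25 -4; -24/25 7/25 -3; 0 0 1]
T3·…·T1 = [7/25 24/25 -4; -38/25 -41/25 5; 0 0 1]

T = [7/25 24/25 -4; -38/25 -41/25 5; 0 0 1]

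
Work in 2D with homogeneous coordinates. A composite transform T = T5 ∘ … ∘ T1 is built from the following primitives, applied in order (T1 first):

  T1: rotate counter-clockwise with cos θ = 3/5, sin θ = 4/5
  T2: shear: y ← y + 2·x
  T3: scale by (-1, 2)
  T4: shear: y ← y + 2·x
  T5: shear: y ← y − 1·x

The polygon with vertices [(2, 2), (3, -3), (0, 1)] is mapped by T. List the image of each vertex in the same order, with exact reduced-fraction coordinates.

T1 rotate counter-clockwise with cos θ = 3/5, sin θ = 4/5: (2, 2) → (-2/5, 14/5); (3, -3) → (21/5, 3/5); (0, 1) → (-4/5, 3/5)
T2 shear: y ← y + 2·x: (-2/5, 14/5) → (-2/5, 2); (21/5, 3/5) → (21/5, 9); (-4/5, 3/5) → (-4/5, -1)
T3 scale by (-1, 2): (-2/5, 2) → (2/5, 4); (21/5, 9) → (-21/5, 18); (-4/5, -1) → (4/5, -2)
T4 shear: y ← y + 2·x: (2/5, 4) → (2/5, 24/5); (-21/5, 18) → (-21/5, 48/5); (4/5, -2) → (4/5, -2/5)
T5 shear: y ← y − 1·x: (2/5, 24/5) → (2/5, 22/5); (-21/5, 48/5) → (-21/5, 69/5); (4/5, -2/5) → (4/5, -6/5)

image vertices: (2/5, 22/5), (-21/5, 69/5), (4/5, -6/5)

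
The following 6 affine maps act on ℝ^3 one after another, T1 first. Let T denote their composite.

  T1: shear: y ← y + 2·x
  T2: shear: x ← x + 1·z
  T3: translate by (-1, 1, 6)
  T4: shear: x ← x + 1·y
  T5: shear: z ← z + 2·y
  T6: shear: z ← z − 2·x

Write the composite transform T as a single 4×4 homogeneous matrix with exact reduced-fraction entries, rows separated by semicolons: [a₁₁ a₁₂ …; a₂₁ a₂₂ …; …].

T1 = [1 0 0 0; 2 1 0 0; 0 0 1 0; 0 0 0 1]
T2·T1 = [1 0 1 0; 2 1 0 0; 0 0 1 0; 0 0 0 1]
T3·…·T1 = [1 0 1 -1; 2 1 0 1; 0 0 1 6; 0 0 0 1]
T4·…·T1 = [3 1 1 0; 2 1 0 1; 0 0 1 6; 0 0 0 1]
T5·…·T1 = [3 1 1 0; 2 1 0 1; 4 2 1 8; 0 0 0 1]
T6·…·T1 = [3 1 1 0; 2 1 0 1; -2 0 -1 8; 0 0 0 1]

T = [3 1 1 0; 2 1 0 1; -2 0 -1 8; 0 0 0 1]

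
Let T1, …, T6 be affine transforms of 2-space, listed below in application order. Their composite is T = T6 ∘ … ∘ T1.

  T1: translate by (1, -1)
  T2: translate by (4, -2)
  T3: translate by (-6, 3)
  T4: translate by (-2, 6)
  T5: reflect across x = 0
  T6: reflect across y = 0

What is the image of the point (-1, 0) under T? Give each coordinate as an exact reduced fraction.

T1 translate by (1, -1): (-1, 0) → (0, -1)
T2 translate by (4, -2): (0, -1) → (4, -3)
T3 translate by (-6, 3): (4, -3) → (-2, 0)
T4 translate by (-2, 6): (-2, 0) → (-4, 6)
T5 reflect across x = 0: (-4, 6) → (4, 6)
T6 reflect across y = 0: (4, 6) → (4, -6)

T(p) = (4, -6)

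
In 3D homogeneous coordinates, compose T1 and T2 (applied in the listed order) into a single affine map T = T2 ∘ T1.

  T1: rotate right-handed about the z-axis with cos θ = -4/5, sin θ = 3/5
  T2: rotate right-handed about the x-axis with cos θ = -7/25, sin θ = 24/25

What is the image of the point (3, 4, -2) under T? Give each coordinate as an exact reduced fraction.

T1 rotate right-handed about the z-axis with cos θ = -4/5, sin θ = 3/5: (3, 4, -2) → (-24/5, -7/5, -2)
T2 rotate right-handed about the x-axis with cos θ = -7/25, sin θ = 24/25: (-24/5, -7/5, -2) → (-24/5, 289/125, -98/125)

T(p) = (-24/5, 289/125, -98/125)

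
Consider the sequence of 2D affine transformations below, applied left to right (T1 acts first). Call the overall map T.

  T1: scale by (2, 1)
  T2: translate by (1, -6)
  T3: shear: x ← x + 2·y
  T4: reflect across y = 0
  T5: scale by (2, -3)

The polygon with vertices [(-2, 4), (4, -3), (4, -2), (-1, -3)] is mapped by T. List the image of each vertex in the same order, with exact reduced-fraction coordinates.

T1 scale by (2, 1): (-2, 4) → (-4, 4); (4, -3) → (8, -3); (4, -2) → (8, -2); (-1, -3) → (-2, -3)
T2 translate by (1, -6): (-4, 4) → (-3, -2); (8, -3) → (9, -9); (8, -2) → (9, -8); (-2, -3) → (-1, -9)
T3 shear: x ← x + 2·y: (-3, -2) → (-7, -2); (9, -9) → (-9, -9); (9, -8) → (-7, -8); (-1, -9) → (-19, -9)
T4 reflect across y = 0: (-7, -2) → (-7, 2); (-9, -9) → (-9, 9); (-7, -8) → (-7, 8); (-19, -9) → (-19, 9)
T5 scale by (2, -3): (-7, 2) → (-14, -6); (-9, 9) → (-18, -27); (-7, 8) → (-14, -24); (-19, 9) → (-38, -27)

image vertices: (-14, -6), (-18, -27), (-14, -24), (-38, -27)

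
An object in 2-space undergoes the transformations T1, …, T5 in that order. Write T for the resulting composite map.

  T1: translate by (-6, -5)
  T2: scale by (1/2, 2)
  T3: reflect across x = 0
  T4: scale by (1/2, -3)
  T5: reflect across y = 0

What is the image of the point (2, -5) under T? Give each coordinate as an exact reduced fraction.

T(p) = (1, -60)

T1 translate by (-6, -5): (2, -5) → (-4, -10)
T2 scale by (1/2, 2): (-4, -10) → (-2, -20)
T3 reflect across x = 0: (-2, -20) → (2, -20)
T4 scale by (1/2, -3): (2, -20) → (1, 60)
T5 reflect across y = 0: (1, 60) → (1, -60)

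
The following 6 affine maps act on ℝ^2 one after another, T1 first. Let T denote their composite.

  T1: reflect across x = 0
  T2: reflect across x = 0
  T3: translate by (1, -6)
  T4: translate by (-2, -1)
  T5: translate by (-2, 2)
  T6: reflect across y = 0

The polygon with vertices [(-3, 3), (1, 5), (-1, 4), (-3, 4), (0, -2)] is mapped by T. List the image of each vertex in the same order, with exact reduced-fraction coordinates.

T1 reflect across x = 0: (-3, 3) → (3, 3); (1, 5) → (-1, 5); (-1, 4) → (1, 4); (-3, 4) → (3, 4); (0, -2) → (0, -2)
T2 reflect across x = 0: (3, 3) → (-3, 3); (-1, 5) → (1, 5); (1, 4) → (-1, 4); (3, 4) → (-3, 4); (0, -2) → (0, -2)
T3 translate by (1, -6): (-3, 3) → (-2, -3); (1, 5) → (2, -1); (-1, 4) → (0, -2); (-3, 4) → (-2, -2); (0, -2) → (1, -8)
T4 translate by (-2, -1): (-2, -3) → (-4, -4); (2, -1) → (0, -2); (0, -2) → (-2, -3); (-2, -2) → (-4, -3); (1, -8) → (-1, -9)
T5 translate by (-2, 2): (-4, -4) → (-6, -2); (0, -2) → (-2, 0); (-2, -3) → (-4, -1); (-4, -3) → (-6, -1); (-1, -9) → (-3, -7)
T6 reflect across y = 0: (-6, -2) → (-6, 2); (-2, 0) → (-2, 0); (-4, -1) → (-4, 1); (-6, -1) → (-6, 1); (-3, -7) → (-3, 7)

image vertices: (-6, 2), (-2, 0), (-4, 1), (-6, 1), (-3, 7)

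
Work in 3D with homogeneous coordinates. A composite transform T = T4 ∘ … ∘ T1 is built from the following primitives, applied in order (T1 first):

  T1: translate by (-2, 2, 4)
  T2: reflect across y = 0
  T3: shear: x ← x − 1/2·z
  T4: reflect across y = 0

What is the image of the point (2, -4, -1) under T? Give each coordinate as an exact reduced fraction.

T1 translate by (-2, 2, 4): (2, -4, -1) → (0, -2, 3)
T2 reflect across y = 0: (0, -2, 3) → (0, 2, 3)
T3 shear: x ← x − 1/2·z: (0, 2, 3) → (-3/2, 2, 3)
T4 reflect across y = 0: (-3/2, 2, 3) → (-3/2, -2, 3)

T(p) = (-3/2, -2, 3)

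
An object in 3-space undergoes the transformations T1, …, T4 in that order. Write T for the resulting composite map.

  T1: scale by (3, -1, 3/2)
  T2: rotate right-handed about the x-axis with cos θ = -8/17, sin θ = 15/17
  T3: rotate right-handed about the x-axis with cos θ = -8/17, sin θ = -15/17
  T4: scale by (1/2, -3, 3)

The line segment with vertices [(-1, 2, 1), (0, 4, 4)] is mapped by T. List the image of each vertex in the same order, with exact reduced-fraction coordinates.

image vertices: (-3/2, 6, 9/2), (0, 12, 18)

T1 scale by (3, -1, 3/2): (-1, 2, 1) → (-3, -2, 3/2); (0, 4, 4) → (0, -4, 6)
T2 rotate right-handed about the x-axis with cos θ = -8/17, sin θ = 15/17: (-3, -2, 3/2) → (-3, -13/34, -42/17); (0, -4, 6) → (0, -58/17, -108/17)
T3 rotate right-handed about the x-axis with cos θ = -8/17, sin θ = -15/17: (-3, -13/34, -42/17) → (-3, -2, 3/2); (0, -58/17, -108/17) → (0, -4, 6)
T4 scale by (1/2, -3, 3): (-3, -2, 3/2) → (-3/2, 6, 9/2); (0, -4, 6) → (0, 12, 18)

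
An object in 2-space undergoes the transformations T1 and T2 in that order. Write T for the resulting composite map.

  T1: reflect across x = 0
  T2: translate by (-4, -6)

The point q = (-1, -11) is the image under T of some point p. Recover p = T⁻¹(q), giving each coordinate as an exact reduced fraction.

T1 = [-1 0 0; 0 1 0; 0 0 1]
T2·T1 = [-1 0 -4; 0 1 -6; 0 0 1]
det M = -1; M⁻¹ = [-1 0 -4; 0 1 6; 0 0 1]
M⁻¹ · (-1, -11)ᵀ = (-3, -5)ᵀ

p = (-3, -5)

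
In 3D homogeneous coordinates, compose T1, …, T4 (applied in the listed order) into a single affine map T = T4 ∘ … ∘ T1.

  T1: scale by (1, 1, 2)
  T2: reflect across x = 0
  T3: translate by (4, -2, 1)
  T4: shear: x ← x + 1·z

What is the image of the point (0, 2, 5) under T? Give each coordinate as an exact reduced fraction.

T1 scale by (1, 1, 2): (0, 2, 5) → (0, 2, 10)
T2 reflect across x = 0: (0, 2, 10) → (0, 2, 10)
T3 translate by (4, -2, 1): (0, 2, 10) → (4, 0, 11)
T4 shear: x ← x + 1·z: (4, 0, 11) → (15, 0, 11)

T(p) = (15, 0, 11)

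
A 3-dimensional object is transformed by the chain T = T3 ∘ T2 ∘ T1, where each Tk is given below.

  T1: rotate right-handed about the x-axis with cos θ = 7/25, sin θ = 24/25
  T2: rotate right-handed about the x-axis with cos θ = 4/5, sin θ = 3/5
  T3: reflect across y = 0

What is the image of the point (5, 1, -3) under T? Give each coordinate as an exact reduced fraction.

T1 rotate right-handed about the x-axis with cos θ = 7/25, sin θ = 24/25: (5, 1, -3) → (5, 79/25, 3/25)
T2 rotate right-handed about the x-axis with cos θ = 4/5, sin θ = 3/5: (5, 79/25, 3/25) → (5, 307/125, 249/125)
T3 reflect across y = 0: (5, 307/125, 249/125) → (5, -307/125, 249/125)

T(p) = (5, -307/125, 249/125)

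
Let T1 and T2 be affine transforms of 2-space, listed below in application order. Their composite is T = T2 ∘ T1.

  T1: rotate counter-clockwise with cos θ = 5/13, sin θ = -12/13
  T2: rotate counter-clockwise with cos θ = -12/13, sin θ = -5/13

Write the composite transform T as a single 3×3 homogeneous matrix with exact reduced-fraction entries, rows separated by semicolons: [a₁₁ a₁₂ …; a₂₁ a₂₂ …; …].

T = [-120/169 -119/169 0; 119/169 -120/169 0; 0 0 1]

T1 = [5/13 12/13 0; -12/13 5/13 0; 0 0 1]
T2·T1 = [-120/169 -119/169 0; 119/169 -120/169 0; 0 0 1]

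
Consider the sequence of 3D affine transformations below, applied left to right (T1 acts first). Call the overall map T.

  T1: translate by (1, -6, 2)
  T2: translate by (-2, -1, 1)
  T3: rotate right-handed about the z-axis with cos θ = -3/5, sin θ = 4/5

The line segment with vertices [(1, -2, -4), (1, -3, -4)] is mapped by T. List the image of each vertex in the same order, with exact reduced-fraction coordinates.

T1 translate by (1, -6, 2): (1, -2, -4) → (2, -8, -2); (1, -3, -4) → (2, -9, -2)
T2 translate by (-2, -1, 1): (2, -8, -2) → (0, -9, -1); (2, -9, -2) → (0, -10, -1)
T3 rotate right-handed about the z-axis with cos θ = -3/5, sin θ = 4/5: (0, -9, -1) → (36/5, 27/5, -1); (0, -10, -1) → (8, 6, -1)

image vertices: (36/5, 27/5, -1), (8, 6, -1)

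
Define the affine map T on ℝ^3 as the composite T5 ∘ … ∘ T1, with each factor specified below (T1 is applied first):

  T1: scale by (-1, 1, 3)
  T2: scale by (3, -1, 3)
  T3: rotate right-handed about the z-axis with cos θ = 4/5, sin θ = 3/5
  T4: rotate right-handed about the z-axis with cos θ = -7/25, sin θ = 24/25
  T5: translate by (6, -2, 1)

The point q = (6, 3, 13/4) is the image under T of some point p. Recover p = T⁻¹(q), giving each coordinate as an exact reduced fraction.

T1 = [-1 0 0 0; 0 1 0 0; 0 0 3 0; 0 0 0 1]
T2·T1 = [-3 0 0 0; 0 -1 0 0; 0 0 9 0; 0 0 0 1]
T3·…·T1 = [-12/5 3/5 0 0; -9/5 -4/5 0 0; 0 0 9 0; 0 0 0 1]
T4·…·T1 = [12/5 3/5 0 0; -9/5 4/5 0 0; 0 0 9 0; 0 0 0 1]
T5·…·T1 = [12/5 3/5 0 6; -9/5 4/5 0 -2; 0 0 9 1; 0 0 0 1]
det M = 27; M⁻¹ = [4/15 -1/5 0 -2; 3/5 4/5 0 -2; 0 0 1/9 -1/9; 0 0 0 1]
M⁻¹ · (6, 3, 13/4)ᵀ = (-1, 4, 1/4)ᵀ

p = (-1, 4, 1/4)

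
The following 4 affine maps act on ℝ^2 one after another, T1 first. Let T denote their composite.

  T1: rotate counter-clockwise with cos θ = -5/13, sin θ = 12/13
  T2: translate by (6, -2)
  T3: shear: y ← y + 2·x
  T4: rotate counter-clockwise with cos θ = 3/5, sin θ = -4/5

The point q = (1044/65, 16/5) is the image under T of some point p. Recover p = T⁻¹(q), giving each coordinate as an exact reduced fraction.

p = (2, -2)

T1 = [-5/13 -12/13 0; 12/13 -5/13 0; 0 0 1]
T2·T1 = [-5/13 -12/13 6; 12/13 -5/13 -2; 0 0 1]
T3·…·T1 = [-5/13 -12/13 6; 2/13 -29/13 10; 0 0 1]
T4·…·T1 = [-7/65 -152/65 58/5; 2/5 -3/5 6/5; 0 0 1]
det M = 1; M⁻¹ = [-3/5 152/65 54/13; -2/5 -7/65 62/13; 0 0 1]
M⁻¹ · (1044/65, 16/5)ᵀ = (2, -2)ᵀ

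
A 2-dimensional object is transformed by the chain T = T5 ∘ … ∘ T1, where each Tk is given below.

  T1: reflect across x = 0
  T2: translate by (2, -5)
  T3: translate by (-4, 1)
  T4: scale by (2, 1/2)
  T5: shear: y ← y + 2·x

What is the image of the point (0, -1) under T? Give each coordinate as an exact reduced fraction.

T(p) = (-4, -21/2)

T1 reflect across x = 0: (0, -1) → (0, -1)
T2 translate by (2, -5): (0, -1) → (2, -6)
T3 translate by (-4, 1): (2, -6) → (-2, -5)
T4 scale by (2, 1/2): (-2, -5) → (-4, -5/2)
T5 shear: y ← y + 2·x: (-4, -5/2) → (-4, -21/2)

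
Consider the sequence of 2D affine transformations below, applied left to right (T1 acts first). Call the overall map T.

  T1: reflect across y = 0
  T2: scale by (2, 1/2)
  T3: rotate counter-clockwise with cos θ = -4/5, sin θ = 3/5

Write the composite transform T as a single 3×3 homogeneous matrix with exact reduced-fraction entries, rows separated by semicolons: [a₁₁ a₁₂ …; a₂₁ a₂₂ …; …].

T1 = [1 0 0; 0 -1 0; 0 0 1]
T2·T1 = [2 0 0; 0 -1/2 0; 0 0 1]
T3·…·T1 = [-8/5 3/10 0; 6/5 2/5 0; 0 0 1]

T = [-8/5 3/10 0; 6/5 2/5 0; 0 0 1]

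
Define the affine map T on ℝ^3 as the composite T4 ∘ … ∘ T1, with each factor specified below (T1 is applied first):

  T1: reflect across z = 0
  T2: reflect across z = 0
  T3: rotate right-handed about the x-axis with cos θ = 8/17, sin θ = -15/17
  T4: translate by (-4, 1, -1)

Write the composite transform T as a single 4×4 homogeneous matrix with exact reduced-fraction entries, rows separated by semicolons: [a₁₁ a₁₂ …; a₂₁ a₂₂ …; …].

T = [1 0 0 -4; 0 8/17 15/17 1; 0 -15/17 8/17 -1; 0 0 0 1]

T1 = [1 0 0 0; 0 1 0 0; 0 0 -1 0; 0 0 0 1]
T2·T1 = [1 0 0 0; 0 1 0 0; 0 0 1 0; 0 0 0 1]
T3·…·T1 = [1 0 0 0; 0 8/17 15/17 0; 0 -15/17 8/17 0; 0 0 0 1]
T4·…·T1 = [1 0 0 -4; 0 8/17 15/17 1; 0 -15/17 8/17 -1; 0 0 0 1]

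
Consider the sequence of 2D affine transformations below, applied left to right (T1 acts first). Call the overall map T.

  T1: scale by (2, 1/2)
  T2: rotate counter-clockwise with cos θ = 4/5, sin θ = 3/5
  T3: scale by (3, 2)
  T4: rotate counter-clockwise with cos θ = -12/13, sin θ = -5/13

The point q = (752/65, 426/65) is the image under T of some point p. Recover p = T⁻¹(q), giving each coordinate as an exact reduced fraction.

p = (-2, 4)

T1 = [2 0 0; 0 1/2 0; 0 0 1]
T2·T1 = [8/5 -3/10 0; 6/5 2/5 0; 0 0 1]
T3·…·T1 = [24/5 -9/10 0; 12/5 4/5 0; 0 0 1]
T4·…·T1 = [-228/65 74/65 0; -264/65 -51/130 0; 0 0 1]
det M = 6; M⁻¹ = [-17/260 -37/195 0; 44/65 -38/65 0; 0 0 1]
M⁻¹ · (752/65, 426/65)ᵀ = (-2, 4)ᵀ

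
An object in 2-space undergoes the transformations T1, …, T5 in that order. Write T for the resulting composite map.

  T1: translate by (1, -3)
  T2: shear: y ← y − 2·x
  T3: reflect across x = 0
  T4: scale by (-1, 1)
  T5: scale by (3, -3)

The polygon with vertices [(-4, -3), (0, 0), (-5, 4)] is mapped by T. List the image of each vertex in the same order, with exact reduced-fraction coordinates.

image vertices: (-9, 0), (3, 15), (-12, -27)

T1 translate by (1, -3): (-4, -3) → (-3, -6); (0, 0) → (1, -3); (-5, 4) → (-4, 1)
T2 shear: y ← y − 2·x: (-3, -6) → (-3, 0); (1, -3) → (1, -5); (-4, 1) → (-4, 9)
T3 reflect across x = 0: (-3, 0) → (3, 0); (1, -5) → (-1, -5); (-4, 9) → (4, 9)
T4 scale by (-1, 1): (3, 0) → (-3, 0); (-1, -5) → (1, -5); (4, 9) → (-4, 9)
T5 scale by (3, -3): (-3, 0) → (-9, 0); (1, -5) → (3, 15); (-4, 9) → (-12, -27)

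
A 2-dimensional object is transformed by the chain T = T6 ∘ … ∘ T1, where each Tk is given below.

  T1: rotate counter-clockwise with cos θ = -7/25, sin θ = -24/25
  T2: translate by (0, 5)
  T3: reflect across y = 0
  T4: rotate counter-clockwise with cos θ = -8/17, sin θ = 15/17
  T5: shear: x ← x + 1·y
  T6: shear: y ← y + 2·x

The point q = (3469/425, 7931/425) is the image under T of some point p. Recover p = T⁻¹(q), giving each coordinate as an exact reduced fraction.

p = (-1, -1)

T1 = [-7/25 24/25 0; -24/25 -7/25 0; 0 0 1]
T2·T1 = [-7/25 24/25 0; -24/25 -7/25 5; 0 0 1]
T3·…·T1 = [-7/25 24/25 0; 24/25 7/25 -5; 0 0 1]
T4·…·T1 = [-304/425 -297/425 75/17; -297/425 304/425 40/17; 0 0 1]
T5·…·T1 = [-601/425 7/425 115/17; -297/425 304/425 40/17; 0 0 1]
T6·…·T1 = [-601/425 7/425 115/17; -1499/425 318/425 270/17; 0 0 1]
det M = -1; M⁻¹ = [-318/425 7/425 24/5; -1499/425 601/425 7/5; 0 0 1]
M⁻¹ · (3469/425, 7931/425)ᵀ = (-1, -1)ᵀ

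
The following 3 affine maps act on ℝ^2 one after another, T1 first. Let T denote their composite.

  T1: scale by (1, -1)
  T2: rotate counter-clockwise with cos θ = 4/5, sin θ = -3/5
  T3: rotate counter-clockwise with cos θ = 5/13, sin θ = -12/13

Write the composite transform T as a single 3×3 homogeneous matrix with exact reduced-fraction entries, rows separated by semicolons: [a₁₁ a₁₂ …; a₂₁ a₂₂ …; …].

T = [-16/65 -63/65 0; -63/65 16/65 0; 0 0 1]

T1 = [1 0 0; 0 -1 0; 0 0 1]
T2·T1 = [4/5 -3/5 0; -3/5 -4/5 0; 0 0 1]
T3·…·T1 = [-16/65 -63/65 0; -63/65 16/65 0; 0 0 1]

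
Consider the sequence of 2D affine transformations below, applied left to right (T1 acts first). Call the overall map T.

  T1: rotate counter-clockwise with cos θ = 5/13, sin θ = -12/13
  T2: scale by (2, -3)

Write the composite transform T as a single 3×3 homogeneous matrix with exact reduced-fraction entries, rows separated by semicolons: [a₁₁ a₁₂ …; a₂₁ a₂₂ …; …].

T = [10/13 24/13 0; 36/13 -15/13 0; 0 0 1]

T1 = [5/13 12/13 0; -12/13 5/13 0; 0 0 1]
T2·T1 = [10/13 24/13 0; 36/13 -15/13 0; 0 0 1]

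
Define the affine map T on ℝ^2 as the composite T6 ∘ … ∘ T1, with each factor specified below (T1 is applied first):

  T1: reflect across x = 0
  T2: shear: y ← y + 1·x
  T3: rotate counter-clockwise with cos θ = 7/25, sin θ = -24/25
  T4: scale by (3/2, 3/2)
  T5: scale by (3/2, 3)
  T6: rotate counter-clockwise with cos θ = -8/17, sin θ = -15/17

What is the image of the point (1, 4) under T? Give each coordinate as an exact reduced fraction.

T1 reflect across x = 0: (1, 4) → (-1, 4)
T2 shear: y ← y + 1·x: (-1, 4) → (-1, 3)
T3 rotate counter-clockwise with cos θ = 7/25, sin θ = -24/25: (-1, 3) → (13/5, 9/5)
T4 scale by (3/2, 3/2): (13/5, 9/5) → (39/10, 27/10)
T5 scale by (3/2, 3): (39/10, 27/10) → (117/20, 81/10)
T6 rotate counter-clockwise with cos θ = -8/17, sin θ = -15/17: (117/20, 81/10) → (747/170, -3051/340)

T(p) = (747/170, -3051/340)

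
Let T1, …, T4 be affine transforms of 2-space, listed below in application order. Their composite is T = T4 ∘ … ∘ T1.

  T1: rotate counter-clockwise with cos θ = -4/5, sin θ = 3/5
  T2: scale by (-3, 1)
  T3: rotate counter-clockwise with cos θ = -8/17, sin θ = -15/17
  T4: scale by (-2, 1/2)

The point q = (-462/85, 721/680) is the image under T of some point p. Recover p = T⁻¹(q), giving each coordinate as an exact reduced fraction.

T1 = [-4/5 -3/5 0; 3/5 -4/5 0; 0 0 1]
T2·T1 = [12/5 9/5 0; 3/5 -4/5 0; 0 0 1]
T3·…·T1 = [-3/5 -132/85 0; -12/5 -103/85 0; 0 0 1]
T4·…·T1 = [6/5 264/85 0; -6/5 -103/170 0; 0 0 1]
det M = 3; M⁻¹ = [-103/510 -88/85 0; 2/5 2/5 0; 0 0 1]
M⁻¹ · (-462/85, 721/680)ᵀ = (0, -7/4)ᵀ

p = (0, -7/4)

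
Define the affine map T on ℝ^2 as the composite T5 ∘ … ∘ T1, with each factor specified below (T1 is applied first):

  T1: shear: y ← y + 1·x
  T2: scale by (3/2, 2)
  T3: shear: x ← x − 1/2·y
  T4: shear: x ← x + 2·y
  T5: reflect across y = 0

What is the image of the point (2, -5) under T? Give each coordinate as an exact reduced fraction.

T(p) = (-6, 6)

T1 shear: y ← y + 1·x: (2, -5) → (2, -3)
T2 scale by (3/2, 2): (2, -3) → (3, -6)
T3 shear: x ← x − 1/2·y: (3, -6) → (6, -6)
T4 shear: x ← x + 2·y: (6, -6) → (-6, -6)
T5 reflect across y = 0: (-6, -6) → (-6, 6)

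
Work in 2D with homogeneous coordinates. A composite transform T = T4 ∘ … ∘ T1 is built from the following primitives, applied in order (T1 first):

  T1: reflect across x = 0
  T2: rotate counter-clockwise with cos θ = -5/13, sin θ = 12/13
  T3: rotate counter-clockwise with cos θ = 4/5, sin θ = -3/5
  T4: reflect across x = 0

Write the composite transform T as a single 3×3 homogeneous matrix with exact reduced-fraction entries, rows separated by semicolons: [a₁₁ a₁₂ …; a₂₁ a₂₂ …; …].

T1 = [-1 0 0; 0 1 0; 0 0 1]
T2·T1 = [5/13 -12/13 0; -12/13 -5/13 0; 0 0 1]
T3·…·T1 = [-16/65 -63/65 0; -63/65 16/65 0; 0 0 1]
T4·…·T1 = [16/65 63/65 0; -63/65 16/65 0; 0 0 1]

T = [16/65 63/65 0; -63/65 16/65 0; 0 0 1]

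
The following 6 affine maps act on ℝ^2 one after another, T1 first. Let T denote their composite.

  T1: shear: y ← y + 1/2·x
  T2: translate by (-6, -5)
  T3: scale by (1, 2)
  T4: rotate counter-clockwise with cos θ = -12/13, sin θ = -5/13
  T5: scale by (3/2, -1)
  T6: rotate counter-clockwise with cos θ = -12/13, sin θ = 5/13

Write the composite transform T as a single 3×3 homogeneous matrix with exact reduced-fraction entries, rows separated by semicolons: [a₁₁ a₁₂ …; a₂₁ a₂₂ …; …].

T = [41/169 -300/169 354/169; -513/338 -213/169 1965/169; 0 0 1]

T1 = [1 0 0; 1/2 1 0; 0 0 1]
T2·T1 = [1 0 -6; 1/2 1 -5; 0 0 1]
T3·…·T1 = [1 0 -6; 1 2 -10; 0 0 1]
T4·…·T1 = [-7/13 10/13 22/13; -17/13 -24/13 150/13; 0 0 1]
T5·…·T1 = [-21/26 15/13 33/13; 17/13 24/13 -150/13; 0 0 1]
T6·…·T1 = [41/169 -300/169 354/169; -513/338 -213/169 1965/169; 0 0 1]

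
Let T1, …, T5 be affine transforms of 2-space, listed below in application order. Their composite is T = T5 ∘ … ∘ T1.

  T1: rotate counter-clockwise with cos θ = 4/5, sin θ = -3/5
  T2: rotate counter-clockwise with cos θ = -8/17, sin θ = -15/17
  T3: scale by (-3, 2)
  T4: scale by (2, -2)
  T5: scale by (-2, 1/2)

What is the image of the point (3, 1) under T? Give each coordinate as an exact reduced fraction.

T(p) = (-468/17, 74/17)

T1 rotate counter-clockwise with cos θ = 4/5, sin θ = -3/5: (3, 1) → (3, -1)
T2 rotate counter-clockwise with cos θ = -8/17, sin θ = -15/17: (3, -1) → (-39/17, -37/17)
T3 scale by (-3, 2): (-39/17, -37/17) → (117/17, -74/17)
T4 scale by (2, -2): (117/17, -74/17) → (234/17, 148/17)
T5 scale by (-2, 1/2): (234/17, 148/17) → (-468/17, 74/17)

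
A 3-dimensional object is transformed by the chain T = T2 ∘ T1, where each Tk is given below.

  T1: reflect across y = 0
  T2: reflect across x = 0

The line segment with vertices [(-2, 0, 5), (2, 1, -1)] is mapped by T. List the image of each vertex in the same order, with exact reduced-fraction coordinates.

image vertices: (2, 0, 5), (-2, -1, -1)

T1 reflect across y = 0: (-2, 0, 5) → (-2, 0, 5); (2, 1, -1) → (2, -1, -1)
T2 reflect across x = 0: (-2, 0, 5) → (2, 0, 5); (2, -1, -1) → (-2, -1, -1)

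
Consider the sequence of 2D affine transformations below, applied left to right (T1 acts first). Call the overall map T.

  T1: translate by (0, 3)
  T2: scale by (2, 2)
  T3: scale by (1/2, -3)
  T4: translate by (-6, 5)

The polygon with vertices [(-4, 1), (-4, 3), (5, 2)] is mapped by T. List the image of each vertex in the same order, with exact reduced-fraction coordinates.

image vertices: (-10, -19), (-10, -31), (-1, -25)

T1 translate by (0, 3): (-4, 1) → (-4, 4); (-4, 3) → (-4, 6); (5, 2) → (5, 5)
T2 scale by (2, 2): (-4, 4) → (-8, 8); (-4, 6) → (-8, 12); (5, 5) → (10, 10)
T3 scale by (1/2, -3): (-8, 8) → (-4, -24); (-8, 12) → (-4, -36); (10, 10) → (5, -30)
T4 translate by (-6, 5): (-4, -24) → (-10, -19); (-4, -36) → (-10, -31); (5, -30) → (-1, -25)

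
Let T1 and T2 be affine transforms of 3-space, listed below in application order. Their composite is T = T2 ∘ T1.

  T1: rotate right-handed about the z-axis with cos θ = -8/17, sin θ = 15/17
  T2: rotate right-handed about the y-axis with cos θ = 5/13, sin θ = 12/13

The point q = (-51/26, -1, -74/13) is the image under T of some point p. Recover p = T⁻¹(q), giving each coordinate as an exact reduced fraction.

T1 = [-8/17 -15/17 0 0; 15/17 -8/17 0 0; 0 0 1 0; 0 0 0 1]
T2·T1 = [-40/221 -75/221 12/13 0; 15/17 -8/17 0 0; 96/221 180/221 5/13 0; 0 0 0 1]
det M = 1; M⁻¹ = [-40/221 15/17 96/221 0; -75/221 -8/17 180/221 0; 12/13 0 5/13 0; 0 0 0 1]
M⁻¹ · (-51/26, -1, -74/13)ᵀ = (-3, -7/2, -4)ᵀ

p = (-3, -7/2, -4)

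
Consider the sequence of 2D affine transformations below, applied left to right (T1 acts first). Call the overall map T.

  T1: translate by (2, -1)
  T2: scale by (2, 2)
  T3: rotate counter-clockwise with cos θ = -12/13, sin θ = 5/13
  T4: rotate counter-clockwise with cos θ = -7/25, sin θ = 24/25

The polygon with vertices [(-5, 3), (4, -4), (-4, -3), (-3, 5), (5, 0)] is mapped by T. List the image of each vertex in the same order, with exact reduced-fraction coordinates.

image vertices: (116/25, 138/25), (-3662/325, -3516/325), (-488/65, 316/65), (2656/325, 358/325), (-46/13, -178/13)

T1 translate by (2, -1): (-5, 3) → (-3, 2); (4, -4) → (6, -5); (-4, -3) → (-2, -4); (-3, 5) → (-1, 4); (5, 0) → (7, -1)
T2 scale by (2, 2): (-3, 2) → (-6, 4); (6, -5) → (12, -10); (-2, -4) → (-4, -8); (-1, 4) → (-2, 8); (7, -1) → (14, -2)
T3 rotate counter-clockwise with cos θ = -12/13, sin θ = 5/13: (-6, 4) → (4, -6); (12, -10) → (-94/13, 180/13); (-4, -8) → (88/13, 76/13); (-2, 8) → (-16/13, -106/13); (14, -2) → (-158/13, 94/13)
T4 rotate counter-clockwise with cos θ = -7/25, sin θ = 24/25: (4, -6) → (116/25, 138/25); (-94/13, 180/13) → (-3662/325, -3516/325); (88/13, 76/13) → (-488/65, 316/65); (-16/13, -106/13) → (2656/325, 358/325); (-158/13, 94/13) → (-46/13, -178/13)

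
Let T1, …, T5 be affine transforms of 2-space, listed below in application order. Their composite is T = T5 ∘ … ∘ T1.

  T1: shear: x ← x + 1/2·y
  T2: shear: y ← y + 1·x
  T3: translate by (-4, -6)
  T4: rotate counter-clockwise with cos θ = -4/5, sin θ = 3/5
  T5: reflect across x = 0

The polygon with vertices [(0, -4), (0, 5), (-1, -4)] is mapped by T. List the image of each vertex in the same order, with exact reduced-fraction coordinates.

T1 shear: x ← x + 1/2·y: (0, -4) → (-2, -4); (0, 5) → (5/2, 5); (-1, -4) → (-3, -4)
T2 shear: y ← y + 1·x: (-2, -4) → (-2, -6); (5/2, 5) → (5/2, 15/2); (-3, -4) → (-3, -7)
T3 translate by (-4, -6): (-2, -6) → (-6, -12); (5/2, 15/2) → (-3/2, 3/2); (-3, -7) → (-7, -13)
T4 rotate counter-clockwise with cos θ = -4/5, sin θ = 3/5: (-6, -12) → (12, 6); (-3/2, 3/2) → (3/10, -21/10); (-7, -13) → (67/5, 31/5)
T5 reflect across x = 0: (12, 6) → (-12, 6); (3/10, -21/10) → (-3/10, -21/10); (67/5, 31/5) → (-67/5, 31/5)

image vertices: (-12, 6), (-3/10, -21/10), (-67/5, 31/5)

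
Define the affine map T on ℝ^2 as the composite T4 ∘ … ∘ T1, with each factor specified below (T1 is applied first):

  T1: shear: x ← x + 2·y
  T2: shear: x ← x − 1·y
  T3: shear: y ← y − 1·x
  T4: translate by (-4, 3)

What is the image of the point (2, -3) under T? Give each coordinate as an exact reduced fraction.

T1 shear: x ← x + 2·y: (2, -3) → (-4, -3)
T2 shear: x ← x − 1·y: (-4, -3) → (-1, -3)
T3 shear: y ← y − 1·x: (-1, -3) → (-1, -2)
T4 translate by (-4, 3): (-1, -2) → (-5, 1)

T(p) = (-5, 1)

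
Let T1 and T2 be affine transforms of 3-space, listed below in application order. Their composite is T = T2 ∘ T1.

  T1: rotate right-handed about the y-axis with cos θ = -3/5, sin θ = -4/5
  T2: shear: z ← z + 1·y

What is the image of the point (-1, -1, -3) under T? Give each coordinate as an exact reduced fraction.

T(p) = (3, -1, 0)

T1 rotate right-handed about the y-axis with cos θ = -3/5, sin θ = -4/5: (-1, -1, -3) → (3, -1, 1)
T2 shear: z ← z + 1·y: (3, -1, 1) → (3, -1, 0)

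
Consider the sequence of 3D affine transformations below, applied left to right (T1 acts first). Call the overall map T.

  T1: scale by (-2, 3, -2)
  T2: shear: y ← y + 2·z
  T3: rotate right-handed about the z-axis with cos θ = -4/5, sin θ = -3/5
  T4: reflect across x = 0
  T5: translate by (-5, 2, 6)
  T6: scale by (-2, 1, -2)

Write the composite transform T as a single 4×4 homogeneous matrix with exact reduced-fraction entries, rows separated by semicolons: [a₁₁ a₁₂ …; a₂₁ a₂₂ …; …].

T = [16/5 18/5 -24/5 10; 6/5 -12/5 16/5 2; 0 0 4 -12; 0 0 0 1]

T1 = [-2 0 0 0; 0 3 0 0; 0 0 -2 0; 0 0 0 1]
T2·T1 = [-2 0 0 0; 0 3 -4 0; 0 0 -2 0; 0 0 0 1]
T3·…·T1 = [8/5 9/5 -12/5 0; 6/5 -12/5 16/5 0; 0 0 -2 0; 0 0 0 1]
T4·…·T1 = [-8/5 -9/5 12/5 0; 6/5 -12/5 16/5 0; 0 0 -2 0; 0 0 0 1]
T5·…·T1 = [-8/5 -9/5 12/5 -5; 6/5 -12/5 16/5 2; 0 0 -2 6; 0 0 0 1]
T6·…·T1 = [16/5 18/5 -24/5 10; 6/5 -12/5 16/5 2; 0 0 4 -12; 0 0 0 1]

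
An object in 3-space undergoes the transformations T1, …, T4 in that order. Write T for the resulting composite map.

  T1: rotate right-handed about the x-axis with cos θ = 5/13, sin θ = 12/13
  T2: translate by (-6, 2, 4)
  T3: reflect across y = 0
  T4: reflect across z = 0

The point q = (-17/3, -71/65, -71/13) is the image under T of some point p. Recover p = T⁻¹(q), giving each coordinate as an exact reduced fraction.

T1 = [1 0 0 0; 0 5/13 -12/13 0; 0 12/13 5/13 0; 0 0 0 1]
T2·T1 = [1 0 0 -6; 0 5/13 -12/13 2; 0 12/13 5/13 4; 0 0 0 1]
T3·…·T1 = [1 0 0 -6; 0 -5/13 12/13 -2; 0 12/13 5/13 4; 0 0 0 1]
T4·…·T1 = [1 0 0 -6; 0 -5/13 12/13 -2; 0 -12/13 -5/13 -4; 0 0 0 1]
det M = 1; M⁻¹ = [1 0 0 6; 0 -5/13 -12/13 -58/13; 0 12/13 -5/13 4/13; 0 0 0 1]
M⁻¹ · (-17/3, -71/65, -71/13)ᵀ = (1/3, 1, 7/5)ᵀ

p = (1/3, 1, 7/5)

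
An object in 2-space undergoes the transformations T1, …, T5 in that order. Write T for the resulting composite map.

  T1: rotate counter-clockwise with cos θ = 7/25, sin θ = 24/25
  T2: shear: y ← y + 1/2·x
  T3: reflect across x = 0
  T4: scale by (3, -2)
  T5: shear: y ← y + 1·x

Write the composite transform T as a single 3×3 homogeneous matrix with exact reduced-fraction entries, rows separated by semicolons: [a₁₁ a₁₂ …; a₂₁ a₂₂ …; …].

T1 = [7/25 -24/25 0; 24/25 7/25 0; 0 0 1]
T2·T1 = [7/25 -24/25 0; 11/10 -1/5 0; 0 0 1]
T3·…·T1 = [-7/25 24/25 0; 11/10 -1/5 0; 0 0 1]
T4·…·T1 = [-21/25 72/25 0; -11/5 2/5 0; 0 0 1]
T5·…·T1 = [-21/25 72/25 0; -76/25 82/25 0; 0 0 1]

T = [-21/25 72/25 0; -76/25 82/25 0; 0 0 1]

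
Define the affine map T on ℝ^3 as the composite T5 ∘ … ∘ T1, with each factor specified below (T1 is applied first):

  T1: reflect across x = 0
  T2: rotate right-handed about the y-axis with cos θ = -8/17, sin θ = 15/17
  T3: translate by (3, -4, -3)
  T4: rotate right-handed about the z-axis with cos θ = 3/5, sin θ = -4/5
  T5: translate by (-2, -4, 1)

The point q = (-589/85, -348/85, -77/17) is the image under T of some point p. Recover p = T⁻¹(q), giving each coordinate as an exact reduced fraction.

T1 = [-1 0 0 0; 0 1 0 0; 0 0 1 0; 0 0 0 1]
T2·T1 = [8/17 0 15/17 0; 0 1 0 0; 15/17 0 -8/17 0; 0 0 0 1]
T3·…·T1 = [8/17 0 15/17 3; 0 1 0 -4; 15/17 0 -8/17 -3; 0 0 0 1]
T4·…·T1 = [24/85 4/5 9/17 -7/5; -32/85 3/5 -12/17 -24/5; 15/17 0 -8/17 -3; 0 0 0 1]
T5·…·T1 = [24/85 4/5 9/17 -17/5; -32/85 3/5 -12/17 -44/5; 15/17 0 -8/17 -2; 0 0 0 1]
det M = -1; M⁻¹ = [24/85 -32/85 15/17 -10/17; 4/5 3/5 0 8; 9/17 -12/17 -8/17 -91/17; 0 0 0 1]
M⁻¹ · (-589/85, -348/85, -77/17)ᵀ = (-5, 0, -4)ᵀ

p = (-5, 0, -4)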